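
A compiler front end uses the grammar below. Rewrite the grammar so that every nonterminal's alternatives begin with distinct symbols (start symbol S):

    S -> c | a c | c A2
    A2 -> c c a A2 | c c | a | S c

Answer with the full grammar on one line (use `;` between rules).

S -> a c | c S'; A2 -> a | S c | c c A2'; S' -> ε | A2; A2' -> a A2 | ε

S has alternatives sharing prefix 'c': factor to S → c S' with S' → ε | A2.
A2 has alternatives sharing prefix 'c c': factor to A2 → c c A2' with A2' → a A2 | ε.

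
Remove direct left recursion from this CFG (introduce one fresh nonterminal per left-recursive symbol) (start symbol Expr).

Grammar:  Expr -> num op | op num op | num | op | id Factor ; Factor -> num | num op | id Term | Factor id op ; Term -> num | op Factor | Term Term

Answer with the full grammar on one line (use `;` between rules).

Directly left-recursive nonterminals: Factor, Term.
For Factor: α = {id op}, β = {num, num op, id Term}. Rewrite as Factor → β Factor1 and Factor1 → α Factor1 | ε.
For Term: α = {Term}, β = {num, op Factor}. Rewrite as Term → β Term1 and Term1 → α Term1 | ε.

Expr -> num op | op num op | num | op | id Factor; Factor -> num Factor1 | num op Factor1 | id Term Factor1; Term -> num Term1 | op Factor Term1; Factor1 -> id op Factor1 | ε; Term1 -> Term Term1 | ε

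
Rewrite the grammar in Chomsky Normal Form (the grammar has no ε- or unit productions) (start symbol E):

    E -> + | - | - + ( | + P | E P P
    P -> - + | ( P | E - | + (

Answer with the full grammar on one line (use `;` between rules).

Introduce a nonterminal for each terminal appearing in a rule of length ≥ 2: X1 → -, X2 → +, X3 → (.
Binarize each right-hand side of length ≥ 3 by chaining fresh nonterminals (Y1, Y2, …): affected rules were E → X1 X2 X3; E → E P P.

E -> + | - | X1 Y1 | X2 P | E Y2; P -> X1 X2 | X3 P | E X1 | X2 X3; X1 -> -; X2 -> +; X3 -> (; Y1 -> X2 X3; Y2 -> P P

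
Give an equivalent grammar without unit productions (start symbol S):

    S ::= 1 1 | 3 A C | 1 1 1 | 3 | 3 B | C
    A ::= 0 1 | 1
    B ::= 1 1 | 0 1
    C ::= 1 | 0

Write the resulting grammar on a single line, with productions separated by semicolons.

S ::= 1 | 0 | 1 1 | 3 A C | 1 1 1 | 3 | 3 B; A ::= 0 1 | 1; B ::= 1 1 | 0 1; C ::= 1 | 0

Unit pairs: S ⇒* {C}.
For each unit pair (A, B), copy every non-unit production of B to A, then drop all unit productions.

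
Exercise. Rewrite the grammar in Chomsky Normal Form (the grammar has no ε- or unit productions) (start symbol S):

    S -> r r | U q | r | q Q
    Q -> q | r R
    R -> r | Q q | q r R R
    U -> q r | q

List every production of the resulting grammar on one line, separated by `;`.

Introduce a nonterminal for each terminal appearing in a rule of length ≥ 2: X1 → r, X2 → q.
Binarize each right-hand side of length ≥ 3 by chaining fresh nonterminals (Y1, Y2, …): affected rules were R → X2 X1 R R.

S -> X1 X1 | U X2 | r | X2 Q; Q -> q | X1 R; R -> r | Q X2 | X2 Y1; U -> X2 X1 | q; X1 -> r; X2 -> q; Y1 -> X1 Y2; Y2 -> R R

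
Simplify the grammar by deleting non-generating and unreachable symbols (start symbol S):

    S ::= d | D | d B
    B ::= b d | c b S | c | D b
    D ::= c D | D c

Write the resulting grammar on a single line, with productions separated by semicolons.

S ::= d | d B; B ::= b d | c b S | c

Generating nonterminals: {B, S}.
Reachable from S after that: {B, S}.
Removed useless symbols: {D} and every production mentioning them.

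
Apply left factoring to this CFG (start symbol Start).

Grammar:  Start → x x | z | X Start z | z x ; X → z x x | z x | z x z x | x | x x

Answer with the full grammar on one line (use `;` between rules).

Start → x x | X Start z | z Start1; X → z x X1 | x X2; Start1 → epsilon | x; X1 → x | epsilon | z x; X2 → epsilon | x

Start has alternatives sharing prefix 'z': factor to Start → z Start1 with Start1 → ε | x.
X has alternatives sharing prefix 'z x': factor to X → z x X1 with X1 → x | ε | z x.
X has alternatives sharing prefix 'x': factor to X → x X2 with X2 → ε | x.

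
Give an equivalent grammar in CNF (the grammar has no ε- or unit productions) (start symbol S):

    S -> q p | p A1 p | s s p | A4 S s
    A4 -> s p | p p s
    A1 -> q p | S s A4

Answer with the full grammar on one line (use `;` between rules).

Introduce a nonterminal for each terminal appearing in a rule of length ≥ 2: X1 → q, X2 → p, X3 → s.
Binarize each right-hand side of length ≥ 3 by chaining fresh nonterminals (Y1, Y2, …): affected rules were S → X2 A1 X2; S → X3 X3 X2; S → A4 S X3; A4 → X2 X2 X3.

S -> X1 X2 | X2 Y1 | X3 Y2 | A4 Y3; A4 -> X3 X2 | X2 Y4; A1 -> X1 X2 | S Y5; X1 -> q; X2 -> p; X3 -> s; Y1 -> A1 X2; Y2 -> X3 X2; Y3 -> S X3; Y4 -> X2 X3; Y5 -> X3 A4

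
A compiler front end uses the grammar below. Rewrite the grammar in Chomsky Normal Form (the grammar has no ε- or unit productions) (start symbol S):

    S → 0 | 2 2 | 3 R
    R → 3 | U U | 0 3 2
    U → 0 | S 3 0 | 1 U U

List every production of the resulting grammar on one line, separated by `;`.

S → 0 | X1 X1 | X2 R; R → 3 | U U | X3 Y1; U → 0 | S Y2 | X4 Y3; X1 → 2; X2 → 3; X3 → 0; X4 → 1; Y1 → X2 X1; Y2 → X2 X3; Y3 → U U

Introduce a nonterminal for each terminal appearing in a rule of length ≥ 2: X1 → 2, X2 → 3, X3 → 0, X4 → 1.
Binarize each right-hand side of length ≥ 3 by chaining fresh nonterminals (Y1, Y2, …): affected rules were R → X3 X2 X1; U → S X2 X3; U → X4 U U.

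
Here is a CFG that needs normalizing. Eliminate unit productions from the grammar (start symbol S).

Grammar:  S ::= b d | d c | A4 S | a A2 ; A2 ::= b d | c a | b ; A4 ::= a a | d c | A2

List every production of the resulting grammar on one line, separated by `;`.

S ::= b d | d c | A4 S | a A2; A2 ::= b d | c a | b; A4 ::= a a | d c | b d | c a | b

Unit pairs: A4 ⇒* {A2}.
For every A with A ⇒* B via unit rules, add B's non-unit alternatives to A; then delete every rule of the form X → Y.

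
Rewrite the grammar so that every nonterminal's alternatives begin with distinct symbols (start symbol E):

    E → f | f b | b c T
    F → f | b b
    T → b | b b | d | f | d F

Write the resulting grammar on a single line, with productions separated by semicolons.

E has alternatives sharing prefix 'f': factor to E → f E' with E' → ε | b.
T has alternatives sharing prefix 'b': factor to T → b T' with T' → ε | b.
T has alternatives sharing prefix 'd': factor to T → d T'' with T'' → ε | F.

E → b c T | f E'; F → f | b b; T → f | b T' | d T''; E' → eps | b; T' → eps | b; T'' → eps | F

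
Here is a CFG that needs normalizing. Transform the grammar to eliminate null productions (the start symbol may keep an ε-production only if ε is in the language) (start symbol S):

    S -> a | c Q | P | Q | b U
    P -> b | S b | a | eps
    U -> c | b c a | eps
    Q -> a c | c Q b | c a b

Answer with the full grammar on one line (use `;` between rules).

Nullable nonterminals: {P, S, U}.
ε ∈ L(G) since S is nullable, so keep S → ε.
Add the nullable-subset variants: S → b U gives b U | b.

S -> a | c Q | P | Q | b U | b | ε; P -> b | S b | a; U -> c | b c a; Q -> a c | c Q b | c a b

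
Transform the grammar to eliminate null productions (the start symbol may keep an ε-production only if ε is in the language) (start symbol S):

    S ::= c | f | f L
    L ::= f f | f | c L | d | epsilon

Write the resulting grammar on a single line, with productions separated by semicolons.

S ::= c | f | f L; L ::= f f | f | c L | c | d

The nullable symbols are {L}.
ε ∉ L(G), so no ε-production is kept.
For each production, add variants omitting each subset of nullable occurrences: L → c L gives c L | c.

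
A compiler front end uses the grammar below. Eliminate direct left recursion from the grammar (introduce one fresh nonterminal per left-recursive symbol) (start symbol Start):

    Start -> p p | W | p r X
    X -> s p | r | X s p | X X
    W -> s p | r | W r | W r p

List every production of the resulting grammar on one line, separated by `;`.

Left recursion appears on X, W.
For X: α = {s p, X}, β = {s p, r}. Rewrite as X → β X1 and X1 → α X1 | ε.
For W: α = {r, r p}, β = {s p, r}. Rewrite as W → β W1 and W1 → α W1 | ε.

Start -> p p | W | p r X; X -> s p X1 | r X1; W -> s p W1 | r W1; X1 -> s p X1 | X X1 | ε; W1 -> r W1 | r p W1 | ε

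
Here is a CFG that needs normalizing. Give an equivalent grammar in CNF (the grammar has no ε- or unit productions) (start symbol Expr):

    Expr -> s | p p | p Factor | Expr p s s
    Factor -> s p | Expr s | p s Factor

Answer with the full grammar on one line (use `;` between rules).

Expr -> s | X1 X1 | X1 Factor | Expr Y1; Factor -> X2 X1 | Expr X2 | X1 Y3; X1 -> p; X2 -> s; Y1 -> X1 Y2; Y2 -> X2 X2; Y3 -> X2 Factor

Introduce a nonterminal for each terminal appearing in a rule of length ≥ 2: X1 → p, X2 → s.
Binarize each right-hand side of length ≥ 3 by chaining fresh nonterminals (Y1, Y2, …): affected rules were Expr → Expr X1 X2 X2; Factor → X1 X2 Factor.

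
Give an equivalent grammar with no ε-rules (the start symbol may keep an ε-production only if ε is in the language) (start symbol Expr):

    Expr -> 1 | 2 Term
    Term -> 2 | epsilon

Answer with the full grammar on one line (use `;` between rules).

Expr -> 1 | 2 Term | 2; Term -> 2

The nullable symbols are {Term}.
ε ∉ L(G), so no ε-production is kept.
For each production, add variants omitting each subset of nullable occurrences: Expr → 2 Term gives 2 Term | 2.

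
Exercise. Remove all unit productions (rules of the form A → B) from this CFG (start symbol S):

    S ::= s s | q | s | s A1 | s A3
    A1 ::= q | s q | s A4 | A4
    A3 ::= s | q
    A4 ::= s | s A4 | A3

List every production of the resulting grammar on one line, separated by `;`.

Unit pairs: A1 ⇒* {A3, A4}; A4 ⇒* {A3}.
For every A with A ⇒* B via unit rules, add B's non-unit alternatives to A; then delete every rule of the form X → Y.

S ::= s s | q | s | s A1 | s A3; A1 ::= s | s A4 | q | s q; A3 ::= s | q; A4 ::= s | s A4 | q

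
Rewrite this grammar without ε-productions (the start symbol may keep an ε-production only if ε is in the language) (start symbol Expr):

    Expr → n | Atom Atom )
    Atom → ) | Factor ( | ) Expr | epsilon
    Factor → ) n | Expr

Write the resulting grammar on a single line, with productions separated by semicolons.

Expr → n | Atom Atom ) | Atom ) | ); Atom → ) | Factor ( | ) Expr; Factor → ) n | Expr

Nullable set = {Atom}.
ε ∉ L(G), so no ε-production is kept.
Add the nullable-subset variants: Expr → Atom Atom ) gives Atom Atom ) | Atom ) | ).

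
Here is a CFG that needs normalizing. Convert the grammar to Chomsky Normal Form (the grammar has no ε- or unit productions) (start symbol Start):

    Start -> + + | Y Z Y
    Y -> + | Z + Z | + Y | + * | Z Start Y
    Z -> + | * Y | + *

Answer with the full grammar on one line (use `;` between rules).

Introduce a nonterminal for each terminal appearing in a rule of length ≥ 2: X1 → +, X2 → *.
Binarize each right-hand side of length ≥ 3 by chaining fresh nonterminals (Y1, Y2, …): affected rules were Start → Y Z Y; Y → Z X1 Z; Y → Z Start Y.

Start -> X1 X1 | Y Y1; Y -> + | Z Y2 | X1 Y | X1 X2 | Z Y3; Z -> + | X2 Y | X1 X2; X1 -> +; X2 -> *; Y1 -> Z Y; Y2 -> X1 Z; Y3 -> Start Y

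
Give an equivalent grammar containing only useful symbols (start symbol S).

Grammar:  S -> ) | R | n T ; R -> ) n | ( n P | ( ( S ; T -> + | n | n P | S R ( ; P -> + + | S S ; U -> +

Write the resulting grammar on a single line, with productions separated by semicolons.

S -> ) | R | n T; R -> ) n | ( n P | ( ( S; T -> + | n | n P | S R (; P -> + + | S S

Generating nonterminals: {P, R, S, T, U}.
Reachable from S after that: {P, R, S, T}.
Removed useless symbols: {U} and every production mentioning them.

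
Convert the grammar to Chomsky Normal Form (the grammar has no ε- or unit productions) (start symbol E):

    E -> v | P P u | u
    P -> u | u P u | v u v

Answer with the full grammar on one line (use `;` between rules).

E -> v | P Y1 | u; P -> u | X1 Y2 | X2 Y3; X1 -> u; X2 -> v; Y1 -> P X1; Y2 -> P X1; Y3 -> X1 X2

Introduce a nonterminal for each terminal appearing in a rule of length ≥ 2: X1 → u, X2 → v.
Binarize each right-hand side of length ≥ 3 by chaining fresh nonterminals (Y1, Y2, …): affected rules were E → P P X1; P → X1 P X1; P → X2 X1 X2.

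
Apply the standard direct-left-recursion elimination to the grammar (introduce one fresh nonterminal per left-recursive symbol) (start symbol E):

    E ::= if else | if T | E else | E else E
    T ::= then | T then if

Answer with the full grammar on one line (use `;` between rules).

E ::= if else E' | if T E'; T ::= then T'; E' ::= else E' | else E E' | ε; T' ::= then if T' | ε

Directly left-recursive nonterminals: E, T.
For E: α = {else, else E}, β = {if else, if T}. Rewrite as E → β E' and E' → α E' | ε.
For T: α = {then if}, β = {then}. Rewrite as T → β T' and T' → α T' | ε.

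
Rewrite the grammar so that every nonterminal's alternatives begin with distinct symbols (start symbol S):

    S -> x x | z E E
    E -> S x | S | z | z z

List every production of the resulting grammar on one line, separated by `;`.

E has alternatives sharing prefix 'S': factor to E → S E' with E' → x | ε.
E has alternatives sharing prefix 'z': factor to E → z E'' with E'' → ε | z.

S -> x x | z E E; E -> S E' | z E''; E' -> x | eps; E'' -> eps | z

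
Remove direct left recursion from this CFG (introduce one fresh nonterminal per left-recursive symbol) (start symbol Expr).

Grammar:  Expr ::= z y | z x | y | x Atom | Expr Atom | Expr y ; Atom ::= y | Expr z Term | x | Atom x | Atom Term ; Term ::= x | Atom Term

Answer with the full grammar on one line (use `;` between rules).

Directly left-recursive nonterminals: Expr, Atom.
For Expr: α = {Atom, y}, β = {z y, z x, y, x Atom}. Rewrite as Expr → β Expr1 and Expr1 → α Expr1 | ε.
For Atom: α = {x, Term}, β = {y, Expr z Term, x}. Rewrite as Atom → β Atom1 and Atom1 → α Atom1 | ε.

Expr ::= z y Expr1 | z x Expr1 | y Expr1 | x Atom Expr1; Atom ::= y Atom1 | Expr z Term Atom1 | x Atom1; Term ::= x | Atom Term; Expr1 ::= Atom Expr1 | y Expr1 | ε; Atom1 ::= x Atom1 | Term Atom1 | ε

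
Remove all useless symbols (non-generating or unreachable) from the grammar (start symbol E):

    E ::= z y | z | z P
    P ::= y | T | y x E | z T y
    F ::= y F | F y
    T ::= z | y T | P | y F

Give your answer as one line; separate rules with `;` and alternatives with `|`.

E ::= z y | z | z P; P ::= y | T | y x E | z T y; T ::= z | y T | P

Generating nonterminals: {E, P, T}.
Reachable from E after that: {E, P, T}.
Removed useless symbols: {F} and every production mentioning them.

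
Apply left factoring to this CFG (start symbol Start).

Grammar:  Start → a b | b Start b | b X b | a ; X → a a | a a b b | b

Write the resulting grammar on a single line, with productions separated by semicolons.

Start has alternatives sharing prefix 'a': factor to Start → a Start1 with Start1 → b | ε.
Start has alternatives sharing prefix 'b': factor to Start → b Start2 with Start2 → Start b | X b.
X has alternatives sharing prefix 'a a': factor to X → a a X1 with X1 → ε | b b.

Start → a Start1 | b Start2; X → b | a a X1; Start1 → b | ε; Start2 → Start b | X b; X1 → ε | b b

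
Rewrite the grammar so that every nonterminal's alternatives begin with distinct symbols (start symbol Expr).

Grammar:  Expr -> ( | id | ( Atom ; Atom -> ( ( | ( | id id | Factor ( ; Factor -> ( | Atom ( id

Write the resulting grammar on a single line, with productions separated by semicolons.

Expr -> id | ( Expr1; Atom -> id id | Factor ( | ( Atom1; Factor -> ( | Atom ( id; Expr1 -> ε | Atom; Atom1 -> ( | ε

Expr has alternatives sharing prefix '(': factor to Expr → ( Expr1 with Expr1 → ε | Atom.
Atom has alternatives sharing prefix '(': factor to Atom → ( Atom1 with Atom1 → ( | ε.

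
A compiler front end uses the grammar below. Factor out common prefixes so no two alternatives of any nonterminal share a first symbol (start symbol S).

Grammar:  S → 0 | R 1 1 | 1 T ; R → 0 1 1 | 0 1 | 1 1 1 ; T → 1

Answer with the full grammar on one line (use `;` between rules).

S → 0 | R 1 1 | 1 T; R → 1 1 1 | 0 1 R'; T → 1; R' → 1 | ε

R has alternatives sharing prefix '0 1': factor to R → 0 1 R' with R' → 1 | ε.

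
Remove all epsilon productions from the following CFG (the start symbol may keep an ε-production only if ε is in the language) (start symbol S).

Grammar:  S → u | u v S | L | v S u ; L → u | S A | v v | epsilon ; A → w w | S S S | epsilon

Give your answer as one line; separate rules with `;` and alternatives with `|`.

S → u | u v S | u v | L | v S u | v u | epsilon; L → u | S A | S | A | v v; A → w w | S S S | S S | S

Nullable nonterminals: {A, L, S}.
ε ∈ L(G) since S is nullable, so keep S → ε.
Expand every rule over subsets of its nullable positions: S → u v S gives u v S | u v. S → v S u gives v S u | v u. L → S A gives S A | S | A. A → S S S gives S S S | S S | S.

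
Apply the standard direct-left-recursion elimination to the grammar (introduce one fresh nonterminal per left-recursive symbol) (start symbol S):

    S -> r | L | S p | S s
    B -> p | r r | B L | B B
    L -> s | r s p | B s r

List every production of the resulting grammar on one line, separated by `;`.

Directly left-recursive nonterminals: S, B.
For S: α = {p, s}, β = {r, L}. Rewrite as S → β S' and S' → α S' | ε.
For B: α = {L, B}, β = {p, r r}. Rewrite as B → β B' and B' → α B' | ε.

S -> r S' | L S'; B -> p B' | r r B'; L -> s | r s p | B s r; S' -> p S' | s S' | ε; B' -> L B' | B B' | ε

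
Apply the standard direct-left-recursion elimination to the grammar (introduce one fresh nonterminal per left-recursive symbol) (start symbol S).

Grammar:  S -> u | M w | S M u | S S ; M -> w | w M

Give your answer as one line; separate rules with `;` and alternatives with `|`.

S -> u S' | M w S'; M -> w | w M; S' -> M u S' | S S' | eps

Left recursion appears on S.
For S: α = {M u, S}, β = {u, M w}. Rewrite as S → β S' and S' → α S' | ε.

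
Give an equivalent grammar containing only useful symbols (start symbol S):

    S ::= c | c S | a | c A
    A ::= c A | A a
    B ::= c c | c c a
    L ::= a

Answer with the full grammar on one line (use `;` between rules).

Generating nonterminals: {B, L, S}.
Reachable from S after that: {S}.
Removed useless symbols: {A, B, L} and every production mentioning them.

S ::= c | c S | a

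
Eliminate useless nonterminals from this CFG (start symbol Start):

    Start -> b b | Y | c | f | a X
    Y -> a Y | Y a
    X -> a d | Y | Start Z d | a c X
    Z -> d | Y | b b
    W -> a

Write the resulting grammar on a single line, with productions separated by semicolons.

Generating nonterminals: {Start, W, X, Z}.
Reachable from Start after that: {Start, X, Z}.
Removed useless symbols: {W, Y} and every production mentioning them.

Start -> b b | c | f | a X; X -> a d | Start Z d | a c X; Z -> d | b b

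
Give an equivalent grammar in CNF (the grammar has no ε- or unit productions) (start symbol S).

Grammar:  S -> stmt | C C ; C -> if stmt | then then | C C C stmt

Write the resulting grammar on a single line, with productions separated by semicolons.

Introduce a nonterminal for each terminal appearing in a rule of length ≥ 2: X1 → if, X2 → stmt, X3 → then.
Binarize each right-hand side of length ≥ 3 by chaining fresh nonterminals (Y1, Y2, …): affected rules were C → C C C X2.

S -> stmt | C C; C -> X1 X2 | X3 X3 | C Y1; X1 -> if; X2 -> stmt; X3 -> then; Y1 -> C Y2; Y2 -> C X2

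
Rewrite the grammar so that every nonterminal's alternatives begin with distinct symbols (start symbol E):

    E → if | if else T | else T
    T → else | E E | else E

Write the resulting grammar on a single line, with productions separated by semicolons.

E has alternatives sharing prefix 'if': factor to E → if E' with E' → ε | else T.
T has alternatives sharing prefix 'else': factor to T → else T' with T' → ε | E.

E → else T | if E'; T → E E | else T'; E' → ε | else T; T' → ε | E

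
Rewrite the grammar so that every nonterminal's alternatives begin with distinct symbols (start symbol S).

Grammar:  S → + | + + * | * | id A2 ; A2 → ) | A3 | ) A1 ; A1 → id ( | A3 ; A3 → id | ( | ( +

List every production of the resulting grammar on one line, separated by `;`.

S has alternatives sharing prefix '+': factor to S → + S' with S' → ε | + *.
A2 has alternatives sharing prefix ')': factor to A2 → ) A2' with A2' → ε | A1.
A3 has alternatives sharing prefix '(': factor to A3 → ( A3' with A3' → ε | +.

S → * | id A2 | + S'; A2 → A3 | ) A2'; A1 → id ( | A3; A3 → id | ( A3'; S' → eps | + *; A2' → eps | A1; A3' → eps | +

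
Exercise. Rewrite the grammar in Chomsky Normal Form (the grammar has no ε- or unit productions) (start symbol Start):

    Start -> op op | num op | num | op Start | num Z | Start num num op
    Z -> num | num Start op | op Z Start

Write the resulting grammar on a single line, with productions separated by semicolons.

Introduce a nonterminal for each terminal appearing in a rule of length ≥ 2: X1 → op, X2 → num.
Binarize each right-hand side of length ≥ 3 by chaining fresh nonterminals (Y1, Y2, …): affected rules were Start → Start X2 X2 X1; Z → X2 Start X1; Z → X1 Z Start.

Start -> X1 X1 | X2 X1 | num | X1 Start | X2 Z | Start Y1; Z -> num | X2 Y3 | X1 Y4; X1 -> op; X2 -> num; Y1 -> X2 Y2; Y2 -> X2 X1; Y3 -> Start X1; Y4 -> Z Start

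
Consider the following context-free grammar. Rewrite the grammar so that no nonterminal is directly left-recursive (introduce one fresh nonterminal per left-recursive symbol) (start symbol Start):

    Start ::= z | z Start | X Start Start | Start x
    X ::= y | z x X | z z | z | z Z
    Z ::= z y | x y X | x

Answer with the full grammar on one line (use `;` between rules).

Start ::= z Start1 | z Start Start1 | X Start Start Start1; X ::= y | z x X | z z | z | z Z; Z ::= z y | x y X | x; Start1 ::= x Start1 | ε

Start is directly left-recursive.
For Start: α = {x}, β = {z, z Start, X Start Start}. Rewrite as Start → β Start1 and Start1 → α Start1 | ε.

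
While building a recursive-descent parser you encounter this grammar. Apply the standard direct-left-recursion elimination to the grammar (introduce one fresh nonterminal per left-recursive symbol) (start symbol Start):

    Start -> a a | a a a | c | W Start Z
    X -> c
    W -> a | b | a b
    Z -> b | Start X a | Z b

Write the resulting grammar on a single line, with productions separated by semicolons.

Left recursion appears on Z.
For Z: α = {b}, β = {b, Start X a}. Rewrite as Z → β Z1 and Z1 → α Z1 | ε.

Start -> a a | a a a | c | W Start Z; X -> c; W -> a | b | a b; Z -> b Z1 | Start X a Z1; Z1 -> b Z1 | ε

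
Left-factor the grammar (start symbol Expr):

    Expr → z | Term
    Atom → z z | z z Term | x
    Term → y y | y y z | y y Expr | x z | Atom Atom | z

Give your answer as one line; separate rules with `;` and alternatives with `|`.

Atom has alternatives sharing prefix 'z z': factor to Atom → z z Atom1 with Atom1 → ε | Term.
Term has alternatives sharing prefix 'y y': factor to Term → y y Term1 with Term1 → ε | z | Expr.

Expr → z | Term; Atom → x | z z Atom1; Term → x z | Atom Atom | z | y y Term1; Atom1 → eps | Term; Term1 → eps | z | Expr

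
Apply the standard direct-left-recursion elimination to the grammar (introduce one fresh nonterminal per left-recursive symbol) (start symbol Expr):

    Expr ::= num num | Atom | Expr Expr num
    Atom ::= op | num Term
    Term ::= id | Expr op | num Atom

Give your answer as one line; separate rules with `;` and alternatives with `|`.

Directly left-recursive nonterminal: Expr.
For Expr: α = {Expr num}, β = {num num, Atom}. Rewrite as Expr → β Expr1 and Expr1 → α Expr1 | ε.

Expr ::= num num Expr1 | Atom Expr1; Atom ::= op | num Term; Term ::= id | Expr op | num Atom; Expr1 ::= Expr num Expr1 | eps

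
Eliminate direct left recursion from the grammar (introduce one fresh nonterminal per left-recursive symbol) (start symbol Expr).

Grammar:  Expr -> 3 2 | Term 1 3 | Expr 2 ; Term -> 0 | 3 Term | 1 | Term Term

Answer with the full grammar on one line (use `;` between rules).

Expr, Term are directly left-recursive.
For Expr: α = {2}, β = {3 2, Term 1 3}. Rewrite as Expr → β Expr1 and Expr1 → α Expr1 | ε.
For Term: α = {Term}, β = {0, 3 Term, 1}. Rewrite as Term → β Term1 and Term1 → α Term1 | ε.

Expr -> 3 2 Expr1 | Term 1 3 Expr1; Term -> 0 Term1 | 3 Term Term1 | 1 Term1; Expr1 -> 2 Expr1 | ε; Term1 -> Term Term1 | ε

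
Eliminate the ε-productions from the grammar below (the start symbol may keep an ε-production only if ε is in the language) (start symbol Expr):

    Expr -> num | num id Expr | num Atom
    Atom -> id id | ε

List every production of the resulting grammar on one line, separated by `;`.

Expr -> num | num id Expr | num Atom; Atom -> id id

The nullable symbols are {Atom}.
ε ∉ L(G), so no ε-production is kept.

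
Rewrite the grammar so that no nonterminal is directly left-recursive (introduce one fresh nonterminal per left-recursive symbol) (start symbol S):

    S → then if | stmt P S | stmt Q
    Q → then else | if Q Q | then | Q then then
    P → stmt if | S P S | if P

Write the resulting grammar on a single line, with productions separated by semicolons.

S → then if | stmt P S | stmt Q; Q → then else Q' | if Q Q Q' | then Q'; P → stmt if | S P S | if P; Q' → then then Q' | epsilon

Q is directly left-recursive.
For Q: α = {then then}, β = {then else, if Q Q, then}. Rewrite as Q → β Q' and Q' → α Q' | ε.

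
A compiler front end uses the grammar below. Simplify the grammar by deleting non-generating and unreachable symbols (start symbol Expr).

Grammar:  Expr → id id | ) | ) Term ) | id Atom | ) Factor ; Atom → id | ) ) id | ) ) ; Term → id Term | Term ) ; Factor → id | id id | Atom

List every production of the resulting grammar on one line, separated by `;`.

Expr → id id | ) | id Atom | ) Factor; Atom → id | ) ) id | ) ); Factor → id | id id | Atom

Generating nonterminals: {Atom, Expr, Factor}.
Reachable from Expr after that: {Atom, Expr, Factor}.
Removed useless symbols: {Term} and every production mentioning them.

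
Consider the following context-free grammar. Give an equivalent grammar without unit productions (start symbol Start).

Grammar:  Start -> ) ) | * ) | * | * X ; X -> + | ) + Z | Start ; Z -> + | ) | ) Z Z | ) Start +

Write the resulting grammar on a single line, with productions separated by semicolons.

Start -> ) ) | * ) | * | * X; X -> ) ) | * ) | * | * X | + | ) + Z; Z -> + | ) | ) Z Z | ) Start +

Unit pairs: X ⇒* {Start}.
Replace each nonterminal's rules with the union of the non-unit rules of every nonterminal it unit-derives.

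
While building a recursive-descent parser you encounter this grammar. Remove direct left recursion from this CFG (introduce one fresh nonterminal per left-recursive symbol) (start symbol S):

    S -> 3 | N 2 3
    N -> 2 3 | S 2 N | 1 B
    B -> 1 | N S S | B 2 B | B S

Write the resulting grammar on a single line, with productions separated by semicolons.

S -> 3 | N 2 3; N -> 2 3 | S 2 N | 1 B; B -> 1 B' | N S S B'; B' -> 2 B B' | S B' | ε

Directly left-recursive nonterminal: B.
For B: α = {2 B, S}, β = {1, N S S}. Rewrite as B → β B' and B' → α B' | ε.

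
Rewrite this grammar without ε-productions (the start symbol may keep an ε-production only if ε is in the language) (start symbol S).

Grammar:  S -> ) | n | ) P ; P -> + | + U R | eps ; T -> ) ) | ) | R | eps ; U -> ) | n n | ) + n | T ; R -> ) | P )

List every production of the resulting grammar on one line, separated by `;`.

Nullable set = {P, T, U}.
ε ∉ L(G), so no ε-production is kept.
Expand every rule over subsets of its nullable positions: P → + U R gives + U R | + R.

S -> ) | n | ) P; P -> + | + U R | + R; T -> ) ) | ) | R; U -> ) | n n | ) + n | T; R -> ) | P )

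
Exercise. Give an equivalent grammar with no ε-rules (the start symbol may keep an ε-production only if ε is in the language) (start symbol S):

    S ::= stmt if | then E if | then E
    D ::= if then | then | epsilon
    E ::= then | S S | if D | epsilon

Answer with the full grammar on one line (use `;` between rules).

Nullable set = {D, E}.
ε ∉ L(G), so no ε-production is kept.
For each production, add variants omitting each subset of nullable occurrences: S → then E if gives then E if | then if. S → then E gives then E | then. E → if D gives if D | if.

S ::= stmt if | then E if | then if | then E | then; D ::= if then | then; E ::= then | S S | if D | if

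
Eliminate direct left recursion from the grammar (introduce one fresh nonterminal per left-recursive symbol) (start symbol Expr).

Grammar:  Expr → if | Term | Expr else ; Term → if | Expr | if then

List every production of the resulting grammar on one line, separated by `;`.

Expr → if Expr1 | Term Expr1; Term → if | Expr | if then; Expr1 → else Expr1 | ε

Expr is directly left-recursive.
For Expr: α = {else}, β = {if, Term}. Rewrite as Expr → β Expr1 and Expr1 → α Expr1 | ε.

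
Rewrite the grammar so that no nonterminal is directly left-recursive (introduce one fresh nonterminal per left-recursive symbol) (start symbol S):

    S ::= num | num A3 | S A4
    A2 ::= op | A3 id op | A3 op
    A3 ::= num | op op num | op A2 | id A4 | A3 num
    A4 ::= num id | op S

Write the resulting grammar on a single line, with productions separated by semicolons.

Directly left-recursive nonterminals: S, A3.
For S: α = {A4}, β = {num, num A3}. Rewrite as S → β S' and S' → α S' | ε.
For A3: α = {num}, β = {num, op op num, op A2, id A4}. Rewrite as A3 → β A3' and A3' → α A3' | ε.

S ::= num S' | num A3 S'; A2 ::= op | A3 id op | A3 op; A3 ::= num A3' | op op num A3' | op A2 A3' | id A4 A3'; A4 ::= num id | op S; S' ::= A4 S' | ε; A3' ::= num A3' | ε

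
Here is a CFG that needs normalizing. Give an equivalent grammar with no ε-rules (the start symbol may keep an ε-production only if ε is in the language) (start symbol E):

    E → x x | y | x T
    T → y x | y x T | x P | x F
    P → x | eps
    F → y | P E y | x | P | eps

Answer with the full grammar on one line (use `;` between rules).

The nullable symbols are {F, P}.
ε ∉ L(G), so no ε-production is kept.
Add the nullable-subset variants: T → x P gives x P | x. F → P E y gives P E y | E y.

E → x x | y | x T; T → y x | y x T | x P | x | x F; P → x; F → y | P E y | E y | x | P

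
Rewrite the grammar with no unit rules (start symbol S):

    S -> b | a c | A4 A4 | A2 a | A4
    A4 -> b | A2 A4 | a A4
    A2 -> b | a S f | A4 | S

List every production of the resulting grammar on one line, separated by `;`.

Unit pairs: A2 ⇒* {A4, S}; S ⇒* {A4}.
Replace each nonterminal's rules with the union of the non-unit rules of every nonterminal it unit-derives.

S -> b | A2 A4 | a A4 | a c | A4 A4 | A2 a; A4 -> b | A2 A4 | a A4; A2 -> b | A2 A4 | a A4 | a S f | a c | A4 A4 | A2 a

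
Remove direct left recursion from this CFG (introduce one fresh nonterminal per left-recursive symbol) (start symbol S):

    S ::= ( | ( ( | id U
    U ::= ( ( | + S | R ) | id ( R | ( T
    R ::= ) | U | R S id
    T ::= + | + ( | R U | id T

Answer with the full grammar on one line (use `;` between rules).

S ::= ( | ( ( | id U; U ::= ( ( | + S | R ) | id ( R | ( T; R ::= ) R' | U R'; T ::= + | + ( | R U | id T; R' ::= S id R' | ε

R is directly left-recursive.
For R: α = {S id}, β = {), U}. Rewrite as R → β R' and R' → α R' | ε.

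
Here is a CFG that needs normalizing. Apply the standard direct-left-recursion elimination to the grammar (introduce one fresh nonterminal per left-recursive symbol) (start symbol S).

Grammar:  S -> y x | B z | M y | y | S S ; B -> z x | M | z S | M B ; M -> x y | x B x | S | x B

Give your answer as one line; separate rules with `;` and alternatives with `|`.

S is directly left-recursive.
For S: α = {S}, β = {y x, B z, M y, y}. Rewrite as S → β S' and S' → α S' | ε.

S -> y x S' | B z S' | M y S' | y S'; B -> z x | M | z S | M B; M -> x y | x B x | S | x B; S' -> S S' | ε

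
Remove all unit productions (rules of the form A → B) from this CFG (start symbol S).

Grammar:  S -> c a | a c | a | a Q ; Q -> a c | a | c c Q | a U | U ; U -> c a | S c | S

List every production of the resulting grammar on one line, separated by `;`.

S -> c a | a c | a | a Q; Q -> c a | S c | a c | a | a Q | c c Q | a U; U -> c a | S c | a c | a | a Q

Unit pairs: Q ⇒* {S, U}; U ⇒* {S}.
For each unit pair (A, B), copy every non-unit production of B to A, then drop all unit productions.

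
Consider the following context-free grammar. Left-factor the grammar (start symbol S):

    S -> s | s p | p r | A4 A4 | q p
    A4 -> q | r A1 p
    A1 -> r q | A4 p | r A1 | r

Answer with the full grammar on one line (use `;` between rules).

S has alternatives sharing prefix 's': factor to S → s S' with S' → ε | p.
A1 has alternatives sharing prefix 'r': factor to A1 → r A1' with A1' → q | A1 | ε.

S -> p r | A4 A4 | q p | s S'; A4 -> q | r A1 p; A1 -> A4 p | r A1'; S' -> ε | p; A1' -> q | A1 | ε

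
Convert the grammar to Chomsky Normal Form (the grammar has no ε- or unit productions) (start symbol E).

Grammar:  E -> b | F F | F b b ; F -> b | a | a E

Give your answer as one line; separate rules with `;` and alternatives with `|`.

E -> b | F F | F Y1; F -> b | a | X2 E; X1 -> b; X2 -> a; Y1 -> X1 X1

Introduce a nonterminal for each terminal appearing in a rule of length ≥ 2: X1 → b, X2 → a.
Binarize each right-hand side of length ≥ 3 by chaining fresh nonterminals (Y1, Y2, …): affected rules were E → F X1 X1.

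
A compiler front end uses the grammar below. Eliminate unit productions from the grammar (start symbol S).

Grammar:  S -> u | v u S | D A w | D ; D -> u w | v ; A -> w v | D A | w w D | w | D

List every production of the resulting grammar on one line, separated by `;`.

Unit pairs: A ⇒* {D}; S ⇒* {D}.
For each unit pair (A, B), copy every non-unit production of B to A, then drop all unit productions.

S -> u w | v | u | v u S | D A w; D -> u w | v; A -> u w | v | w v | D A | w w D | w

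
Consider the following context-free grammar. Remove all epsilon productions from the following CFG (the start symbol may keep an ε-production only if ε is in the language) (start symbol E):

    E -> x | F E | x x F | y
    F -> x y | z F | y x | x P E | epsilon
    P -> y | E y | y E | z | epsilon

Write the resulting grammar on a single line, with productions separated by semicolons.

Nullable set = {F, P}.
ε ∉ L(G), so no ε-production is kept.
For each production, add variants omitting each subset of nullable occurrences: E → x x F gives x x F | x x. F → z F gives z F | z. F → x P E gives x P E | x E.

E -> x | F E | x x F | x x | y; F -> x y | z F | z | y x | x P E | x E; P -> y | E y | y E | z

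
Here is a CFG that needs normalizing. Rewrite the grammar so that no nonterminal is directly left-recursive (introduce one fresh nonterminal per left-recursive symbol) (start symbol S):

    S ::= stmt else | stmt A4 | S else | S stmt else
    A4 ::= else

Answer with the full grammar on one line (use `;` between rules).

S ::= stmt else S' | stmt A4 S'; A4 ::= else; S' ::= else S' | stmt else S' | ε

S is directly left-recursive.
For S: α = {else, stmt else}, β = {stmt else, stmt A4}. Rewrite as S → β S' and S' → α S' | ε.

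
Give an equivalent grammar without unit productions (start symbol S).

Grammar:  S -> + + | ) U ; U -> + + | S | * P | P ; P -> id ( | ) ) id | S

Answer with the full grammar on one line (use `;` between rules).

S -> + + | ) U; U -> + + | * P | ) U | id ( | ) ) id; P -> + + | ) U | id ( | ) ) id

Unit pairs: P ⇒* {S}; U ⇒* {P, S}.
Replace each nonterminal's rules with the union of the non-unit rules of every nonterminal it unit-derives.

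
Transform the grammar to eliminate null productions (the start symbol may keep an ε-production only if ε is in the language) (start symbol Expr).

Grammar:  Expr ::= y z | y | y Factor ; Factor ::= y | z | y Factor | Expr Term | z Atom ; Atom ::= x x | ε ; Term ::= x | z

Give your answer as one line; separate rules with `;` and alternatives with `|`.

Expr ::= y z | y | y Factor; Factor ::= y | z | y Factor | Expr Term | z Atom; Atom ::= x x; Term ::= x | z

The nullable symbols are {Atom}.
ε ∉ L(G), so no ε-production is kept.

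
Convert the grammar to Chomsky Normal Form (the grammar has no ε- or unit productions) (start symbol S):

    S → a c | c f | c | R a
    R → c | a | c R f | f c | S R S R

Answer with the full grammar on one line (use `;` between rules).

Introduce a nonterminal for each terminal appearing in a rule of length ≥ 2: X1 → a, X2 → c, X3 → f.
Binarize each right-hand side of length ≥ 3 by chaining fresh nonterminals (Y1, Y2, …): affected rules were R → X2 R X3; R → S R S R.

S → X1 X2 | X2 X3 | c | R X1; R → c | a | X2 Y1 | X3 X2 | S Y2; X1 → a; X2 → c; X3 → f; Y1 → R X3; Y2 → R Y3; Y3 → S R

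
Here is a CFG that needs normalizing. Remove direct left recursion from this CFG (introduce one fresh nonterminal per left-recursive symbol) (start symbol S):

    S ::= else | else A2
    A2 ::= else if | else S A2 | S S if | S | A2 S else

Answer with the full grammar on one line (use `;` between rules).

Directly left-recursive nonterminal: A2.
For A2: α = {S else}, β = {else if, else S A2, S S if, S}. Rewrite as A2 → β A2' and A2' → α A2' | ε.

S ::= else | else A2; A2 ::= else if A2' | else S A2 A2' | S S if A2' | S A2'; A2' ::= S else A2' | epsilon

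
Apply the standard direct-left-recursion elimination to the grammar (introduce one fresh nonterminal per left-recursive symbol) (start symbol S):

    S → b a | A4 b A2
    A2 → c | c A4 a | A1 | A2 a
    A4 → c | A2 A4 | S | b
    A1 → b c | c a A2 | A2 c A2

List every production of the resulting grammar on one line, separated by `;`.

Left recursion appears on A2.
For A2: α = {a}, β = {c, c A4 a, A1}. Rewrite as A2 → β A2' and A2' → α A2' | ε.

S → b a | A4 b A2; A2 → c A2' | c A4 a A2' | A1 A2'; A4 → c | A2 A4 | S | b; A1 → b c | c a A2 | A2 c A2; A2' → a A2' | ε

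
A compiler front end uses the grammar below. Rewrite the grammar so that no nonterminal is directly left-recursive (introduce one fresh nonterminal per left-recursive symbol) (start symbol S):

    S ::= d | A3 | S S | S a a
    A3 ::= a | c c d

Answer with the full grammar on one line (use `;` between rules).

Directly left-recursive nonterminal: S.
For S: α = {S, a a}, β = {d, A3}. Rewrite as S → β S' and S' → α S' | ε.

S ::= d S' | A3 S'; A3 ::= a | c c d; S' ::= S S' | a a S' | eps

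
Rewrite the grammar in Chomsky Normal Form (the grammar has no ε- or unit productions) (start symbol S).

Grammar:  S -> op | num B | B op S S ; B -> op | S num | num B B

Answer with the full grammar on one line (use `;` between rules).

Introduce a nonterminal for each terminal appearing in a rule of length ≥ 2: X1 → num, X2 → op.
Binarize each right-hand side of length ≥ 3 by chaining fresh nonterminals (Y1, Y2, …): affected rules were S → B X2 S S; B → X1 B B.

S -> op | X1 B | B Y1; B -> op | S X1 | X1 Y3; X1 -> num; X2 -> op; Y1 -> X2 Y2; Y2 -> S S; Y3 -> B B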